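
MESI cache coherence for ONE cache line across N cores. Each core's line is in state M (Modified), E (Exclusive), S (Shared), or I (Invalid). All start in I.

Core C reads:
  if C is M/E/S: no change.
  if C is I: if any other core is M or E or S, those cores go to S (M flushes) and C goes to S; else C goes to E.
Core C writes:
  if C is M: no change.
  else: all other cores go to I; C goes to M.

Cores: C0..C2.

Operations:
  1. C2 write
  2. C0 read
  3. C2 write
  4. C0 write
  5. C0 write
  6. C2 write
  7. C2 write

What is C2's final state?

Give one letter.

Answer: M

Derivation:
Op 1: C2 write [C2 write: invalidate none -> C2=M] -> [I,I,M]
Op 2: C0 read [C0 read from I: others=['C2=M'] -> C0=S, others downsized to S] -> [S,I,S]
Op 3: C2 write [C2 write: invalidate ['C0=S'] -> C2=M] -> [I,I,M]
Op 4: C0 write [C0 write: invalidate ['C2=M'] -> C0=M] -> [M,I,I]
Op 5: C0 write [C0 write: already M (modified), no change] -> [M,I,I]
Op 6: C2 write [C2 write: invalidate ['C0=M'] -> C2=M] -> [I,I,M]
Op 7: C2 write [C2 write: already M (modified), no change] -> [I,I,M]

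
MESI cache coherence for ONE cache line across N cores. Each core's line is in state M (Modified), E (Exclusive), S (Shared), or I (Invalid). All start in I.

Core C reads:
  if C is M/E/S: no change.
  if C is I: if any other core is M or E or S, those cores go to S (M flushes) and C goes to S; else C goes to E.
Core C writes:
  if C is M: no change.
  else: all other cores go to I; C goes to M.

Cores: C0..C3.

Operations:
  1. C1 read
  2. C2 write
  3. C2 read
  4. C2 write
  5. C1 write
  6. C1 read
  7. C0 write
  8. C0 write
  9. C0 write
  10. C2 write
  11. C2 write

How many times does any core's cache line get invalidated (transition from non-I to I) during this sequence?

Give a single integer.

Answer: 4

Derivation:
Op 1: C1 read [C1 read from I: no other sharers -> C1=E (exclusive)] -> [I,E,I,I] (invalidations this op: 0; running total: 0)
Op 2: C2 write [C2 write: invalidate ['C1=E'] -> C2=M] -> [I,I,M,I] (invalidations this op: 1; running total: 1)
Op 3: C2 read [C2 read: already in M, no change] -> [I,I,M,I] (invalidations this op: 0; running total: 1)
Op 4: C2 write [C2 write: already M (modified), no change] -> [I,I,M,I] (invalidations this op: 0; running total: 1)
Op 5: C1 write [C1 write: invalidate ['C2=M'] -> C1=M] -> [I,M,I,I] (invalidations this op: 1; running total: 2)
Op 6: C1 read [C1 read: already in M, no change] -> [I,M,I,I] (invalidations this op: 0; running total: 2)
Op 7: C0 write [C0 write: invalidate ['C1=M'] -> C0=M] -> [M,I,I,I] (invalidations this op: 1; running total: 3)
Op 8: C0 write [C0 write: already M (modified), no change] -> [M,I,I,I] (invalidations this op: 0; running total: 3)
Op 9: C0 write [C0 write: already M (modified), no change] -> [M,I,I,I] (invalidations this op: 0; running total: 3)
Op 10: C2 write [C2 write: invalidate ['C0=M'] -> C2=M] -> [I,I,M,I] (invalidations this op: 1; running total: 4)
Op 11: C2 write [C2 write: already M (modified), no change] -> [I,I,M,I] (invalidations this op: 0; running total: 4)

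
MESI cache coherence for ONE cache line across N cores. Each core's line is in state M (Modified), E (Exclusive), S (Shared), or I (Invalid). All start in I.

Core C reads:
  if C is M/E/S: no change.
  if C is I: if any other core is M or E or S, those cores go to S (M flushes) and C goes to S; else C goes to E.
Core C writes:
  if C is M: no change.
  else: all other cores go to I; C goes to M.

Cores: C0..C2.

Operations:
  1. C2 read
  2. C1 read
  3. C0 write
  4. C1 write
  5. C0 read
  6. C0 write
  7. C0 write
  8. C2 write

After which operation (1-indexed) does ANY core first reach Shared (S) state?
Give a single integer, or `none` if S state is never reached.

Op 1: C2 read [C2 read from I: no other sharers -> C2=E (exclusive)] -> [I,I,E]
Op 2: C1 read [C1 read from I: others=['C2=E'] -> C1=S, others downsized to S] -> [I,S,S]
  -> First S state at op 2; remaining ops need not be traced.

Answer: 2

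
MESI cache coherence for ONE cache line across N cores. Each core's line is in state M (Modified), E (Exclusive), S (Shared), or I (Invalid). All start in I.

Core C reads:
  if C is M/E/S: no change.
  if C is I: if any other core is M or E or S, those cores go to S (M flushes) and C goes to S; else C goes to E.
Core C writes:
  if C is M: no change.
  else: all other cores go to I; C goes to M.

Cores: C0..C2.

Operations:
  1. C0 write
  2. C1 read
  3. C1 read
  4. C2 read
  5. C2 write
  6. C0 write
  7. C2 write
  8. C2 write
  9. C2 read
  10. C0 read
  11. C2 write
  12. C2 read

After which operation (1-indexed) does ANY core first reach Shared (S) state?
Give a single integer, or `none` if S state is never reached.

Op 1: C0 write [C0 write: invalidate none -> C0=M] -> [M,I,I]
Op 2: C1 read [C1 read from I: others=['C0=M'] -> C1=S, others downsized to S] -> [S,S,I]
  -> First S state at op 2; remaining ops need not be traced.

Answer: 2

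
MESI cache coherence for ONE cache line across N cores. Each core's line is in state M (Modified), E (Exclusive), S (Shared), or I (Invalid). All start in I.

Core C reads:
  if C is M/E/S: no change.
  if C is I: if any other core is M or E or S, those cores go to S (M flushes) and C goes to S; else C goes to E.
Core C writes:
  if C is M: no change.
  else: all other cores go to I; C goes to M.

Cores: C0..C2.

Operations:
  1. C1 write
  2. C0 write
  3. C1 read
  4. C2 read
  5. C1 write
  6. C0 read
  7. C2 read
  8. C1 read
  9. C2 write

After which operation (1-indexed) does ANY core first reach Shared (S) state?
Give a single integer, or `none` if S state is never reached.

Answer: 3

Derivation:
Op 1: C1 write [C1 write: invalidate none -> C1=M] -> [I,M,I]
Op 2: C0 write [C0 write: invalidate ['C1=M'] -> C0=M] -> [M,I,I]
Op 3: C1 read [C1 read from I: others=['C0=M'] -> C1=S, others downsized to S] -> [S,S,I]
  -> First S state at op 3; remaining ops need not be traced.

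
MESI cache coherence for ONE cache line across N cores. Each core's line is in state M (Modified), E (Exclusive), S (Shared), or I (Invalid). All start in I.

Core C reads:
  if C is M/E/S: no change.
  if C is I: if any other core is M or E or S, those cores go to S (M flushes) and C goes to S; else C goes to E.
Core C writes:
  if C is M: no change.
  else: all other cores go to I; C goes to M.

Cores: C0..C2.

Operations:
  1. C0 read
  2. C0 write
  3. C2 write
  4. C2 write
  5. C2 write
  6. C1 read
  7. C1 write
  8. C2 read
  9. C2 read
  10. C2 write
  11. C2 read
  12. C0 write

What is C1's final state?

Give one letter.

Answer: I

Derivation:
Op 1: C0 read [C0 read from I: no other sharers -> C0=E (exclusive)] -> [E,I,I]
Op 2: C0 write [C0 write: invalidate none -> C0=M] -> [M,I,I]
Op 3: C2 write [C2 write: invalidate ['C0=M'] -> C2=M] -> [I,I,M]
Op 4: C2 write [C2 write: already M (modified), no change] -> [I,I,M]
Op 5: C2 write [C2 write: already M (modified), no change] -> [I,I,M]
Op 6: C1 read [C1 read from I: others=['C2=M'] -> C1=S, others downsized to S] -> [I,S,S]
Op 7: C1 write [C1 write: invalidate ['C2=S'] -> C1=M] -> [I,M,I]
Op 8: C2 read [C2 read from I: others=['C1=M'] -> C2=S, others downsized to S] -> [I,S,S]
Op 9: C2 read [C2 read: already in S, no change] -> [I,S,S]
Op 10: C2 write [C2 write: invalidate ['C1=S'] -> C2=M] -> [I,I,M]
Op 11: C2 read [C2 read: already in M, no change] -> [I,I,M]
Op 12: C0 write [C0 write: invalidate ['C2=M'] -> C0=M] -> [M,I,I]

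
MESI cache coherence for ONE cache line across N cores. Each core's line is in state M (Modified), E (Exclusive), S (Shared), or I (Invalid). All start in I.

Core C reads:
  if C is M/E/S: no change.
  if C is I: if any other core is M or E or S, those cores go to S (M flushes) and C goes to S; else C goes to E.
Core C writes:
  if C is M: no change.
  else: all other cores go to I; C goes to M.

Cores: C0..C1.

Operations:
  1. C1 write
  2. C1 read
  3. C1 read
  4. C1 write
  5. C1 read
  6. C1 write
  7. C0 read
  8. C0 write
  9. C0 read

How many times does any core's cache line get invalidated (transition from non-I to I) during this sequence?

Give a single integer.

Answer: 1

Derivation:
Op 1: C1 write [C1 write: invalidate none -> C1=M] -> [I,M] (invalidations this op: 0; running total: 0)
Op 2: C1 read [C1 read: already in M, no change] -> [I,M] (invalidations this op: 0; running total: 0)
Op 3: C1 read [C1 read: already in M, no change] -> [I,M] (invalidations this op: 0; running total: 0)
Op 4: C1 write [C1 write: already M (modified), no change] -> [I,M] (invalidations this op: 0; running total: 0)
Op 5: C1 read [C1 read: already in M, no change] -> [I,M] (invalidations this op: 0; running total: 0)
Op 6: C1 write [C1 write: already M (modified), no change] -> [I,M] (invalidations this op: 0; running total: 0)
Op 7: C0 read [C0 read from I: others=['C1=M'] -> C0=S, others downsized to S] -> [S,S] (invalidations this op: 0; running total: 0)
Op 8: C0 write [C0 write: invalidate ['C1=S'] -> C0=M] -> [M,I] (invalidations this op: 1; running total: 1)
Op 9: C0 read [C0 read: already in M, no change] -> [M,I] (invalidations this op: 0; running total: 1)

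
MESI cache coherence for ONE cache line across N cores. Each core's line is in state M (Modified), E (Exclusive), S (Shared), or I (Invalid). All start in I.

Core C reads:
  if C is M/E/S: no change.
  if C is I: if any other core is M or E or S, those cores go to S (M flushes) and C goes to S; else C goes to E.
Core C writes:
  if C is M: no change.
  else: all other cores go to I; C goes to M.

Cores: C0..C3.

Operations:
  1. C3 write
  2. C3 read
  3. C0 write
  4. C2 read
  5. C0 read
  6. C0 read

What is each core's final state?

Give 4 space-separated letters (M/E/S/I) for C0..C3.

Answer: S I S I

Derivation:
Op 1: C3 write [C3 write: invalidate none -> C3=M] -> [I,I,I,M]
Op 2: C3 read [C3 read: already in M, no change] -> [I,I,I,M]
Op 3: C0 write [C0 write: invalidate ['C3=M'] -> C0=M] -> [M,I,I,I]
Op 4: C2 read [C2 read from I: others=['C0=M'] -> C2=S, others downsized to S] -> [S,I,S,I]
Op 5: C0 read [C0 read: already in S, no change] -> [S,I,S,I]
Op 6: C0 read [C0 read: already in S, no change] -> [S,I,S,I]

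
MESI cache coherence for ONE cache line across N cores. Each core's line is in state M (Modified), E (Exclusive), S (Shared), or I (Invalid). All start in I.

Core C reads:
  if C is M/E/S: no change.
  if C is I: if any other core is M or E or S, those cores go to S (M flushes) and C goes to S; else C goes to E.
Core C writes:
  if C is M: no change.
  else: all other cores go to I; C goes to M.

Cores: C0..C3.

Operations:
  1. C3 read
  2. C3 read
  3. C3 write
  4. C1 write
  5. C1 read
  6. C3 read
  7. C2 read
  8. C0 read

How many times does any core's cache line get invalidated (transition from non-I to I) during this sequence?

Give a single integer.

Op 1: C3 read [C3 read from I: no other sharers -> C3=E (exclusive)] -> [I,I,I,E] (invalidations this op: 0; running total: 0)
Op 2: C3 read [C3 read: already in E, no change] -> [I,I,I,E] (invalidations this op: 0; running total: 0)
Op 3: C3 write [C3 write: invalidate none -> C3=M] -> [I,I,I,M] (invalidations this op: 0; running total: 0)
Op 4: C1 write [C1 write: invalidate ['C3=M'] -> C1=M] -> [I,M,I,I] (invalidations this op: 1; running total: 1)
Op 5: C1 read [C1 read: already in M, no change] -> [I,M,I,I] (invalidations this op: 0; running total: 1)
Op 6: C3 read [C3 read from I: others=['C1=M'] -> C3=S, others downsized to S] -> [I,S,I,S] (invalidations this op: 0; running total: 1)
Op 7: C2 read [C2 read from I: others=['C1=S', 'C3=S'] -> C2=S, others downsized to S] -> [I,S,S,S] (invalidations this op: 0; running total: 1)
Op 8: C0 read [C0 read from I: others=['C1=S', 'C2=S', 'C3=S'] -> C0=S, others downsized to S] -> [S,S,S,S] (invalidations this op: 0; running total: 1)

Answer: 1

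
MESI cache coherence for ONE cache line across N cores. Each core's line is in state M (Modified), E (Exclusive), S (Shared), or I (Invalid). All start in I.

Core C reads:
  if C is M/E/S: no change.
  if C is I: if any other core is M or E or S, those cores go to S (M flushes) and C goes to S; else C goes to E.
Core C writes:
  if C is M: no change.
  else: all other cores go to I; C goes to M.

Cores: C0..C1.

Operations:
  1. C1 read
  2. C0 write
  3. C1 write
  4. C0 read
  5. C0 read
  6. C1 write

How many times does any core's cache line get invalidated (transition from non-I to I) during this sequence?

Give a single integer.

Op 1: C1 read [C1 read from I: no other sharers -> C1=E (exclusive)] -> [I,E] (invalidations this op: 0; running total: 0)
Op 2: C0 write [C0 write: invalidate ['C1=E'] -> C0=M] -> [M,I] (invalidations this op: 1; running total: 1)
Op 3: C1 write [C1 write: invalidate ['C0=M'] -> C1=M] -> [I,M] (invalidations this op: 1; running total: 2)
Op 4: C0 read [C0 read from I: others=['C1=M'] -> C0=S, others downsized to S] -> [S,S] (invalidations this op: 0; running total: 2)
Op 5: C0 read [C0 read: already in S, no change] -> [S,S] (invalidations this op: 0; running total: 2)
Op 6: C1 write [C1 write: invalidate ['C0=S'] -> C1=M] -> [I,M] (invalidations this op: 1; running total: 3)

Answer: 3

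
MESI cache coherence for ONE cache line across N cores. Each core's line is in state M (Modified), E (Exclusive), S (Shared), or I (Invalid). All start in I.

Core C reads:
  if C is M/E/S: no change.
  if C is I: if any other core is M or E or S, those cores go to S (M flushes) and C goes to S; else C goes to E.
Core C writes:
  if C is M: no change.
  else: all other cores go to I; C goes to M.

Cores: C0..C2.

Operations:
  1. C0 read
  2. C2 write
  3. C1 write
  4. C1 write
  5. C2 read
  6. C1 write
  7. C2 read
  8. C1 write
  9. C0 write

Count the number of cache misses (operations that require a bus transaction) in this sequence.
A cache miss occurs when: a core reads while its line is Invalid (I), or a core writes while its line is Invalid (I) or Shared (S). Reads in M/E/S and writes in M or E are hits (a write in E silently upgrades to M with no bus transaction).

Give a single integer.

Answer: 8

Derivation:
Op 1: C0 read [C0 read from I: no other sharers -> C0=E (exclusive)] -> [E,I,I] [MISS #1: read from I]
Op 2: C2 write [C2 write: invalidate ['C0=E'] -> C2=M] -> [I,I,M] [MISS #2: write from I]
Op 3: C1 write [C1 write: invalidate ['C2=M'] -> C1=M] -> [I,M,I] [MISS #3: write from I]
Op 4: C1 write [C1 write: already M (modified), no change] -> [I,M,I] [hit: write from M]
Op 5: C2 read [C2 read from I: others=['C1=M'] -> C2=S, others downsized to S] -> [I,S,S] [MISS #4: read from I]
Op 6: C1 write [C1 write: invalidate ['C2=S'] -> C1=M] -> [I,M,I] [MISS #5: write from S]
Op 7: C2 read [C2 read from I: others=['C1=M'] -> C2=S, others downsized to S] -> [I,S,S] [MISS #6: read from I]
Op 8: C1 write [C1 write: invalidate ['C2=S'] -> C1=M] -> [I,M,I] [MISS #7: write from S]
Op 9: C0 write [C0 write: invalidate ['C1=M'] -> C0=M] -> [M,I,I] [MISS #8: write from I]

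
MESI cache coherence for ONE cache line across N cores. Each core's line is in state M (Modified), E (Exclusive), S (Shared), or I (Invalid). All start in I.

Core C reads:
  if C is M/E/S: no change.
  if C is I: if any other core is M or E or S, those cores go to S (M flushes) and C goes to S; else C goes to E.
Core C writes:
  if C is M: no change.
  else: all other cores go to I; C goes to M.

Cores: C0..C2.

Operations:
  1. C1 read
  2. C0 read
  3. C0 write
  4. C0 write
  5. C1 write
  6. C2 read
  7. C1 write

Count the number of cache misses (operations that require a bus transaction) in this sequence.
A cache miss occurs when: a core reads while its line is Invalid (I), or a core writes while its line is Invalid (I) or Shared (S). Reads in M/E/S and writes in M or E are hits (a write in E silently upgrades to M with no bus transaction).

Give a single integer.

Answer: 6

Derivation:
Op 1: C1 read [C1 read from I: no other sharers -> C1=E (exclusive)] -> [I,E,I] [MISS #1: read from I]
Op 2: C0 read [C0 read from I: others=['C1=E'] -> C0=S, others downsized to S] -> [S,S,I] [MISS #2: read from I]
Op 3: C0 write [C0 write: invalidate ['C1=S'] -> C0=M] -> [M,I,I] [MISS #3: write from S]
Op 4: C0 write [C0 write: already M (modified), no change] -> [M,I,I] [hit: write from M]
Op 5: C1 write [C1 write: invalidate ['C0=M'] -> C1=M] -> [I,M,I] [MISS #4: write from I]
Op 6: C2 read [C2 read from I: others=['C1=M'] -> C2=S, others downsized to S] -> [I,S,S] [MISS #5: read from I]
Op 7: C1 write [C1 write: invalidate ['C2=S'] -> C1=M] -> [I,M,I] [MISS #6: write from S]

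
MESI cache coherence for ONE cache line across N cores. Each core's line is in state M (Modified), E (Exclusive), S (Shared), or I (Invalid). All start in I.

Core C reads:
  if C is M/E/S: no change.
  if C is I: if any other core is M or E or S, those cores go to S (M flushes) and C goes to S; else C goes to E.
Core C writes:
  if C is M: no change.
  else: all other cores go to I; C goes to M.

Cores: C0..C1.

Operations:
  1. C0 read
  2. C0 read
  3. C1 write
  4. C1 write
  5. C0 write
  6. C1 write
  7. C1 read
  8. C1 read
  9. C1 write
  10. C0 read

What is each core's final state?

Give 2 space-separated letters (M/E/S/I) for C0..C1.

Op 1: C0 read [C0 read from I: no other sharers -> C0=E (exclusive)] -> [E,I]
Op 2: C0 read [C0 read: already in E, no change] -> [E,I]
Op 3: C1 write [C1 write: invalidate ['C0=E'] -> C1=M] -> [I,M]
Op 4: C1 write [C1 write: already M (modified), no change] -> [I,M]
Op 5: C0 write [C0 write: invalidate ['C1=M'] -> C0=M] -> [M,I]
Op 6: C1 write [C1 write: invalidate ['C0=M'] -> C1=M] -> [I,M]
Op 7: C1 read [C1 read: already in M, no change] -> [I,M]
Op 8: C1 read [C1 read: already in M, no change] -> [I,M]
Op 9: C1 write [C1 write: already M (modified), no change] -> [I,M]
Op 10: C0 read [C0 read from I: others=['C1=M'] -> C0=S, others downsized to S] -> [S,S]

Answer: S S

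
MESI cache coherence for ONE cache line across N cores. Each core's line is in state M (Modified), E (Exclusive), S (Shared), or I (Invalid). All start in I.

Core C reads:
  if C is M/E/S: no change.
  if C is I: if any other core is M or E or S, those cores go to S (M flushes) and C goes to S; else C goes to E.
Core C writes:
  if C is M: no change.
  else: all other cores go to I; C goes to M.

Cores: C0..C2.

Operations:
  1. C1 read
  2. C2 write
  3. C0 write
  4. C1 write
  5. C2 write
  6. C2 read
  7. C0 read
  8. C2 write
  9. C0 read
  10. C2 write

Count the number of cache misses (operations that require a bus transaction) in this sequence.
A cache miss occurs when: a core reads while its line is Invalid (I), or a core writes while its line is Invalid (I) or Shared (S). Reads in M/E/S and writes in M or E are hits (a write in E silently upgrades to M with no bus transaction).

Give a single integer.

Op 1: C1 read [C1 read from I: no other sharers -> C1=E (exclusive)] -> [I,E,I] [MISS #1: read from I]
Op 2: C2 write [C2 write: invalidate ['C1=E'] -> C2=M] -> [I,I,M] [MISS #2: write from I]
Op 3: C0 write [C0 write: invalidate ['C2=M'] -> C0=M] -> [M,I,I] [MISS #3: write from I]
Op 4: C1 write [C1 write: invalidate ['C0=M'] -> C1=M] -> [I,M,I] [MISS #4: write from I]
Op 5: C2 write [C2 write: invalidate ['C1=M'] -> C2=M] -> [I,I,M] [MISS #5: write from I]
Op 6: C2 read [C2 read: already in M, no change] -> [I,I,M] [hit: read from M]
Op 7: C0 read [C0 read from I: others=['C2=M'] -> C0=S, others downsized to S] -> [S,I,S] [MISS #6: read from I]
Op 8: C2 write [C2 write: invalidate ['C0=S'] -> C2=M] -> [I,I,M] [MISS #7: write from S]
Op 9: C0 read [C0 read from I: others=['C2=M'] -> C0=S, others downsized to S] -> [S,I,S] [MISS #8: read from I]
Op 10: C2 write [C2 write: invalidate ['C0=S'] -> C2=M] -> [I,I,M] [MISS #9: write from S]

Answer: 9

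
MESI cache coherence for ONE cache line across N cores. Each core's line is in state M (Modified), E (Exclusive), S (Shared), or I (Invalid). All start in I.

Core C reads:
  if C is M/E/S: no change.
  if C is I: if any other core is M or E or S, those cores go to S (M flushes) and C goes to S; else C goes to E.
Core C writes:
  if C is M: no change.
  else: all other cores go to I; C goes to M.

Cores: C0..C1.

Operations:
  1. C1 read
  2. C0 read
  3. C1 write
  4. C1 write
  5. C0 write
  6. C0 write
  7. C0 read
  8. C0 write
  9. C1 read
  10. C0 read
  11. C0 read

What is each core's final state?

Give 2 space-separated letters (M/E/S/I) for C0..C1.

Op 1: C1 read [C1 read from I: no other sharers -> C1=E (exclusive)] -> [I,E]
Op 2: C0 read [C0 read from I: others=['C1=E'] -> C0=S, others downsized to S] -> [S,S]
Op 3: C1 write [C1 write: invalidate ['C0=S'] -> C1=M] -> [I,M]
Op 4: C1 write [C1 write: already M (modified), no change] -> [I,M]
Op 5: C0 write [C0 write: invalidate ['C1=M'] -> C0=M] -> [M,I]
Op 6: C0 write [C0 write: already M (modified), no change] -> [M,I]
Op 7: C0 read [C0 read: already in M, no change] -> [M,I]
Op 8: C0 write [C0 write: already M (modified), no change] -> [M,I]
Op 9: C1 read [C1 read from I: others=['C0=M'] -> C1=S, others downsized to S] -> [S,S]
Op 10: C0 read [C0 read: already in S, no change] -> [S,S]
Op 11: C0 read [C0 read: already in S, no change] -> [S,S]

Answer: S S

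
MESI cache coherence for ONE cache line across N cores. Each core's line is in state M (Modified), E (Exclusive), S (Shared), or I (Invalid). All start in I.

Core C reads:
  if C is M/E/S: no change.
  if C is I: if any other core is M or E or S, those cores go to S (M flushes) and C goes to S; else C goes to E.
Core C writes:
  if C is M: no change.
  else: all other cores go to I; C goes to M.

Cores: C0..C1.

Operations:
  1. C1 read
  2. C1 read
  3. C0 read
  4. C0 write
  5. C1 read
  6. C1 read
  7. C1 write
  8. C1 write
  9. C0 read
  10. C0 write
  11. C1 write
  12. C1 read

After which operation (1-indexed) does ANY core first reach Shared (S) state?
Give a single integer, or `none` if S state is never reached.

Answer: 3

Derivation:
Op 1: C1 read [C1 read from I: no other sharers -> C1=E (exclusive)] -> [I,E]
Op 2: C1 read [C1 read: already in E, no change] -> [I,E]
Op 3: C0 read [C0 read from I: others=['C1=E'] -> C0=S, others downsized to S] -> [S,S]
  -> First S state at op 3; remaining ops need not be traced.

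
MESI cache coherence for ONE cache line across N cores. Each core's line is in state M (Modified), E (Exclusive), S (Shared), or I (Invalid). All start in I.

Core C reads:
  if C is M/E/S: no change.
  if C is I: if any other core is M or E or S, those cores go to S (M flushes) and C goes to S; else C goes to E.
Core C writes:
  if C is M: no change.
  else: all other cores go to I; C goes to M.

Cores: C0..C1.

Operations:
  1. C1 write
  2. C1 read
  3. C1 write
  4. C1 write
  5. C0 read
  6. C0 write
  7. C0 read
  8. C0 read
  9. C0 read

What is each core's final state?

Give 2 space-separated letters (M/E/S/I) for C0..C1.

Answer: M I

Derivation:
Op 1: C1 write [C1 write: invalidate none -> C1=M] -> [I,M]
Op 2: C1 read [C1 read: already in M, no change] -> [I,M]
Op 3: C1 write [C1 write: already M (modified), no change] -> [I,M]
Op 4: C1 write [C1 write: already M (modified), no change] -> [I,M]
Op 5: C0 read [C0 read from I: others=['C1=M'] -> C0=S, others downsized to S] -> [S,S]
Op 6: C0 write [C0 write: invalidate ['C1=S'] -> C0=M] -> [M,I]
Op 7: C0 read [C0 read: already in M, no change] -> [M,I]
Op 8: C0 read [C0 read: already in M, no change] -> [M,I]
Op 9: C0 read [C0 read: already in M, no change] -> [M,I]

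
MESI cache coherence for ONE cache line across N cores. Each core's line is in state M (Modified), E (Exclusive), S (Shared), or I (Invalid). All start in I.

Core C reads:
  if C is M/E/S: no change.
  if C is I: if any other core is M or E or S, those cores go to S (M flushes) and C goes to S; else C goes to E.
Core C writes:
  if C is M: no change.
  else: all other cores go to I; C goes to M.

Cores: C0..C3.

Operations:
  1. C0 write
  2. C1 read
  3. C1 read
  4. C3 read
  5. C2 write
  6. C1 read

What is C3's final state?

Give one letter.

Answer: I

Derivation:
Op 1: C0 write [C0 write: invalidate none -> C0=M] -> [M,I,I,I]
Op 2: C1 read [C1 read from I: others=['C0=M'] -> C1=S, others downsized to S] -> [S,S,I,I]
Op 3: C1 read [C1 read: already in S, no change] -> [S,S,I,I]
Op 4: C3 read [C3 read from I: others=['C0=S', 'C1=S'] -> C3=S, others downsized to S] -> [S,S,I,S]
Op 5: C2 write [C2 write: invalidate ['C0=S', 'C1=S', 'C3=S'] -> C2=M] -> [I,I,M,I]
Op 6: C1 read [C1 read from I: others=['C2=M'] -> C1=S, others downsized to S] -> [I,S,S,I]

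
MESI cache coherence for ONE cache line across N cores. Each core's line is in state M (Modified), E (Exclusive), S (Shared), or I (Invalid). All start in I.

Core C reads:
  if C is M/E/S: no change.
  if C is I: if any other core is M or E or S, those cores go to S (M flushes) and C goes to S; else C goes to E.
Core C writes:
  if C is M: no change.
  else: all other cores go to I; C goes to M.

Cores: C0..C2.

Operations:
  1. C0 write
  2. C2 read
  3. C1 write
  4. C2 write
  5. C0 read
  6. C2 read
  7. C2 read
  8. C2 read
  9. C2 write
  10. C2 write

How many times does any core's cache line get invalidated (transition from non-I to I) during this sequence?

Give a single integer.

Answer: 4

Derivation:
Op 1: C0 write [C0 write: invalidate none -> C0=M] -> [M,I,I] (invalidations this op: 0; running total: 0)
Op 2: C2 read [C2 read from I: others=['C0=M'] -> C2=S, others downsized to S] -> [S,I,S] (invalidations this op: 0; running total: 0)
Op 3: C1 write [C1 write: invalidate ['C0=S', 'C2=S'] -> C1=M] -> [I,M,I] (invalidations this op: 2; running total: 2)
Op 4: C2 write [C2 write: invalidate ['C1=M'] -> C2=M] -> [I,I,M] (invalidations this op: 1; running total: 3)
Op 5: C0 read [C0 read from I: others=['C2=M'] -> C0=S, others downsized to S] -> [S,I,S] (invalidations this op: 0; running total: 3)
Op 6: C2 read [C2 read: already in S, no change] -> [S,I,S] (invalidations this op: 0; running total: 3)
Op 7: C2 read [C2 read: already in S, no change] -> [S,I,S] (invalidations this op: 0; running total: 3)
Op 8: C2 read [C2 read: already in S, no change] -> [S,I,S] (invalidations this op: 0; running total: 3)
Op 9: C2 write [C2 write: invalidate ['C0=S'] -> C2=M] -> [I,I,M] (invalidations this op: 1; running total: 4)
Op 10: C2 write [C2 write: already M (modified), no change] -> [I,I,M] (invalidations this op: 0; running total: 4)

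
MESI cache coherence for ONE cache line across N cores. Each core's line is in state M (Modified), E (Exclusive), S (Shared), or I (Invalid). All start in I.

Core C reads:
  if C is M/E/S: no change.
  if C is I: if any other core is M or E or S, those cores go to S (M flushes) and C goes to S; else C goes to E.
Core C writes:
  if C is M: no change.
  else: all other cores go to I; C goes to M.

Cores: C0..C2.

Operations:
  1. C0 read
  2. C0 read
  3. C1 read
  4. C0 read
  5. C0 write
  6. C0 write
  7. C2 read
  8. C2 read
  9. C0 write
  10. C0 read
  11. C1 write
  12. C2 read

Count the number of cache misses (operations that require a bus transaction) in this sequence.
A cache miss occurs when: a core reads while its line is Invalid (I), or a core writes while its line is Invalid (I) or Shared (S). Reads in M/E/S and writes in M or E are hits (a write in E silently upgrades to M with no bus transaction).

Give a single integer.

Answer: 7

Derivation:
Op 1: C0 read [C0 read from I: no other sharers -> C0=E (exclusive)] -> [E,I,I] [MISS #1: read from I]
Op 2: C0 read [C0 read: already in E, no change] -> [E,I,I] [hit: read from E]
Op 3: C1 read [C1 read from I: others=['C0=E'] -> C1=S, others downsized to S] -> [S,S,I] [MISS #2: read from I]
Op 4: C0 read [C0 read: already in S, no change] -> [S,S,I] [hit: read from S]
Op 5: C0 write [C0 write: invalidate ['C1=S'] -> C0=M] -> [M,I,I] [MISS #3: write from S]
Op 6: C0 write [C0 write: already M (modified), no change] -> [M,I,I] [hit: write from M]
Op 7: C2 read [C2 read from I: others=['C0=M'] -> C2=S, others downsized to S] -> [S,I,S] [MISS #4: read from I]
Op 8: C2 read [C2 read: already in S, no change] -> [S,I,S] [hit: read from S]
Op 9: C0 write [C0 write: invalidate ['C2=S'] -> C0=M] -> [M,I,I] [MISS #5: write from S]
Op 10: C0 read [C0 read: already in M, no change] -> [M,I,I] [hit: read from M]
Op 11: C1 write [C1 write: invalidate ['C0=M'] -> C1=M] -> [I,M,I] [MISS #6: write from I]
Op 12: C2 read [C2 read from I: others=['C1=M'] -> C2=S, others downsized to S] -> [I,S,S] [MISS #7: read from I]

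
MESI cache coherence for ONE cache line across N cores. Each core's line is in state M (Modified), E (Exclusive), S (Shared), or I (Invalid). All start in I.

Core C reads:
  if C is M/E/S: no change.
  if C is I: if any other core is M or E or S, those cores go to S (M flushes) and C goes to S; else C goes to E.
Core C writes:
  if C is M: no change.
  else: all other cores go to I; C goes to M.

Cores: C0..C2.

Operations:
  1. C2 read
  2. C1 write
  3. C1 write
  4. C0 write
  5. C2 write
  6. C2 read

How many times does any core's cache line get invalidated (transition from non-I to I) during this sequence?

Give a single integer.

Op 1: C2 read [C2 read from I: no other sharers -> C2=E (exclusive)] -> [I,I,E] (invalidations this op: 0; running total: 0)
Op 2: C1 write [C1 write: invalidate ['C2=E'] -> C1=M] -> [I,M,I] (invalidations this op: 1; running total: 1)
Op 3: C1 write [C1 write: already M (modified), no change] -> [I,M,I] (invalidations this op: 0; running total: 1)
Op 4: C0 write [C0 write: invalidate ['C1=M'] -> C0=M] -> [M,I,I] (invalidations this op: 1; running total: 2)
Op 5: C2 write [C2 write: invalidate ['C0=M'] -> C2=M] -> [I,I,M] (invalidations this op: 1; running total: 3)
Op 6: C2 read [C2 read: already in M, no change] -> [I,I,M] (invalidations this op: 0; running total: 3)

Answer: 3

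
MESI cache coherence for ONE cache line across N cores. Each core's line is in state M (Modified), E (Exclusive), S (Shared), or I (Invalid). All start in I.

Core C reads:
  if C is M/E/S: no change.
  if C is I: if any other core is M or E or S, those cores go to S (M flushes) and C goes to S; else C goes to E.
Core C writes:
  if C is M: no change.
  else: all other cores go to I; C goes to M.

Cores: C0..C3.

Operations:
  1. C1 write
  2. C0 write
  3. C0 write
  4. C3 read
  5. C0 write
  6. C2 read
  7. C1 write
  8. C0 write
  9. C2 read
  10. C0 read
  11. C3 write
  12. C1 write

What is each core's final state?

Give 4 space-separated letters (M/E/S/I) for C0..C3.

Answer: I M I I

Derivation:
Op 1: C1 write [C1 write: invalidate none -> C1=M] -> [I,M,I,I]
Op 2: C0 write [C0 write: invalidate ['C1=M'] -> C0=M] -> [M,I,I,I]
Op 3: C0 write [C0 write: already M (modified), no change] -> [M,I,I,I]
Op 4: C3 read [C3 read from I: others=['C0=M'] -> C3=S, others downsized to S] -> [S,I,I,S]
Op 5: C0 write [C0 write: invalidate ['C3=S'] -> C0=M] -> [M,I,I,I]
Op 6: C2 read [C2 read from I: others=['C0=M'] -> C2=S, others downsized to S] -> [S,I,S,I]
Op 7: C1 write [C1 write: invalidate ['C0=S', 'C2=S'] -> C1=M] -> [I,M,I,I]
Op 8: C0 write [C0 write: invalidate ['C1=M'] -> C0=M] -> [M,I,I,I]
Op 9: C2 read [C2 read from I: others=['C0=M'] -> C2=S, others downsized to S] -> [S,I,S,I]
Op 10: C0 read [C0 read: already in S, no change] -> [S,I,S,I]
Op 11: C3 write [C3 write: invalidate ['C0=S', 'C2=S'] -> C3=M] -> [I,I,I,M]
Op 12: C1 write [C1 write: invalidate ['C3=M'] -> C1=M] -> [I,M,I,I]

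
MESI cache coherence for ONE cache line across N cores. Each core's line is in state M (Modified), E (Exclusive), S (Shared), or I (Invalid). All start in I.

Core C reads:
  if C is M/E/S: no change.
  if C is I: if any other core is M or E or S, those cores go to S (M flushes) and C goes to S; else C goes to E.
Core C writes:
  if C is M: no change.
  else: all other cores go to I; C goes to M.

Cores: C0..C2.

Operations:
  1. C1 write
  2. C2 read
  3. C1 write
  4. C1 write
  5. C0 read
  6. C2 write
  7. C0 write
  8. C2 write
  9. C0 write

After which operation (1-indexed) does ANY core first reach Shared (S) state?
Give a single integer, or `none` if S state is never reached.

Answer: 2

Derivation:
Op 1: C1 write [C1 write: invalidate none -> C1=M] -> [I,M,I]
Op 2: C2 read [C2 read from I: others=['C1=M'] -> C2=S, others downsized to S] -> [I,S,S]
  -> First S state at op 2; remaining ops need not be traced.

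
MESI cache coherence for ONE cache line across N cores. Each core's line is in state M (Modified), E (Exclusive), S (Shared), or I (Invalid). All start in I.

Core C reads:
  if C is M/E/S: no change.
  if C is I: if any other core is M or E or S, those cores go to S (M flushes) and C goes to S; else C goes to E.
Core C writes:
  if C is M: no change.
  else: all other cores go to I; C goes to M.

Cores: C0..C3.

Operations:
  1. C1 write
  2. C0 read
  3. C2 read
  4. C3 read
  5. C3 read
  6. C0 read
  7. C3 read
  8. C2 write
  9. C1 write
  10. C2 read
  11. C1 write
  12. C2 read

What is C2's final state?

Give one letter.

Answer: S

Derivation:
Op 1: C1 write [C1 write: invalidate none -> C1=M] -> [I,M,I,I]
Op 2: C0 read [C0 read from I: others=['C1=M'] -> C0=S, others downsized to S] -> [S,S,I,I]
Op 3: C2 read [C2 read from I: others=['C0=S', 'C1=S'] -> C2=S, others downsized to S] -> [S,S,S,I]
Op 4: C3 read [C3 read from I: others=['C0=S', 'C1=S', 'C2=S'] -> C3=S, others downsized to S] -> [S,S,S,S]
Op 5: C3 read [C3 read: already in S, no change] -> [S,S,S,S]
Op 6: C0 read [C0 read: already in S, no change] -> [S,S,S,S]
Op 7: C3 read [C3 read: already in S, no change] -> [S,S,S,S]
Op 8: C2 write [C2 write: invalidate ['C0=S', 'C1=S', 'C3=S'] -> C2=M] -> [I,I,M,I]
Op 9: C1 write [C1 write: invalidate ['C2=M'] -> C1=M] -> [I,M,I,I]
Op 10: C2 read [C2 read from I: others=['C1=M'] -> C2=S, others downsized to S] -> [I,S,S,I]
Op 11: C1 write [C1 write: invalidate ['C2=S'] -> C1=M] -> [I,M,I,I]
Op 12: C2 read [C2 read from I: others=['C1=M'] -> C2=S, others downsized to S] -> [I,S,S,I]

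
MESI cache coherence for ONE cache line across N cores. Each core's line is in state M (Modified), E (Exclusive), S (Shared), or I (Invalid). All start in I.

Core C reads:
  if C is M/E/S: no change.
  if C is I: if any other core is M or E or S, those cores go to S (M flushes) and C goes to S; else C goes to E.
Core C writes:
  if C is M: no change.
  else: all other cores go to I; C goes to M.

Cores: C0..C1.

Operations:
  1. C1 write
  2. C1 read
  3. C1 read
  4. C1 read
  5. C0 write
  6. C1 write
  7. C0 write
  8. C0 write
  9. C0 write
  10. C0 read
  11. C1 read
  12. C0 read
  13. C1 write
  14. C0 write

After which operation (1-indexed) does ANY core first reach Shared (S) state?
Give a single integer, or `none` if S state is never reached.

Answer: 11

Derivation:
Op 1: C1 write [C1 write: invalidate none -> C1=M] -> [I,M]
Op 2: C1 read [C1 read: already in M, no change] -> [I,M]
Op 3: C1 read [C1 read: already in M, no change] -> [I,M]
Op 4: C1 read [C1 read: already in M, no change] -> [I,M]
Op 5: C0 write [C0 write: invalidate ['C1=M'] -> C0=M] -> [M,I]
Op 6: C1 write [C1 write: invalidate ['C0=M'] -> C1=M] -> [I,M]
Op 7: C0 write [C0 write: invalidate ['C1=M'] -> C0=M] -> [M,I]
Op 8: C0 write [C0 write: already M (modified), no change] -> [M,I]
Op 9: C0 write [C0 write: already M (modified), no change] -> [M,I]
Op 10: C0 read [C0 read: already in M, no change] -> [M,I]
Op 11: C1 read [C1 read from I: others=['C0=M'] -> C1=S, others downsized to S] -> [S,S]
  -> First S state at op 11; remaining ops need not be traced.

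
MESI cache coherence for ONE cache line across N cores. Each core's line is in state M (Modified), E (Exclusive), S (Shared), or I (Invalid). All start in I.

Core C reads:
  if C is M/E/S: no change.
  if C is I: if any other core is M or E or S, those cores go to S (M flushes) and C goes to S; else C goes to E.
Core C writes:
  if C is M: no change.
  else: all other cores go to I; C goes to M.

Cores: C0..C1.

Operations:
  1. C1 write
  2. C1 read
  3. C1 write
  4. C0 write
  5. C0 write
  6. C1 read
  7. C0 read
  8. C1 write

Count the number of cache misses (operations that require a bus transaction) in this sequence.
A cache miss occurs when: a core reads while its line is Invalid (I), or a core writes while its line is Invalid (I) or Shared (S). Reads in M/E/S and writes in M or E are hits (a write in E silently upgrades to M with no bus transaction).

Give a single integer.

Op 1: C1 write [C1 write: invalidate none -> C1=M] -> [I,M] [MISS #1: write from I]
Op 2: C1 read [C1 read: already in M, no change] -> [I,M] [hit: read from M]
Op 3: C1 write [C1 write: already M (modified), no change] -> [I,M] [hit: write from M]
Op 4: C0 write [C0 write: invalidate ['C1=M'] -> C0=M] -> [M,I] [MISS #2: write from I]
Op 5: C0 write [C0 write: already M (modified), no change] -> [M,I] [hit: write from M]
Op 6: C1 read [C1 read from I: others=['C0=M'] -> C1=S, others downsized to S] -> [S,S] [MISS #3: read from I]
Op 7: C0 read [C0 read: already in S, no change] -> [S,S] [hit: read from S]
Op 8: C1 write [C1 write: invalidate ['C0=S'] -> C1=M] -> [I,M] [MISS #4: write from S]

Answer: 4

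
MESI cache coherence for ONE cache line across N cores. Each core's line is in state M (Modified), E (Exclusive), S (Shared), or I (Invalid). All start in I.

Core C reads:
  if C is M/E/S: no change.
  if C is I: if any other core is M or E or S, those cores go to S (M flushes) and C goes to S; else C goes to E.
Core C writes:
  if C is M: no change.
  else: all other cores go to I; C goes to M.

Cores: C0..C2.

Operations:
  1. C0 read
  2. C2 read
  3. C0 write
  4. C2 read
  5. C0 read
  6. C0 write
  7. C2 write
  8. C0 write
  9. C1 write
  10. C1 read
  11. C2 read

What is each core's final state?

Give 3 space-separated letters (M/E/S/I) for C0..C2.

Op 1: C0 read [C0 read from I: no other sharers -> C0=E (exclusive)] -> [E,I,I]
Op 2: C2 read [C2 read from I: others=['C0=E'] -> C2=S, others downsized to S] -> [S,I,S]
Op 3: C0 write [C0 write: invalidate ['C2=S'] -> C0=M] -> [M,I,I]
Op 4: C2 read [C2 read from I: others=['C0=M'] -> C2=S, others downsized to S] -> [S,I,S]
Op 5: C0 read [C0 read: already in S, no change] -> [S,I,S]
Op 6: C0 write [C0 write: invalidate ['C2=S'] -> C0=M] -> [M,I,I]
Op 7: C2 write [C2 write: invalidate ['C0=M'] -> C2=M] -> [I,I,M]
Op 8: C0 write [C0 write: invalidate ['C2=M'] -> C0=M] -> [M,I,I]
Op 9: C1 write [C1 write: invalidate ['C0=M'] -> C1=M] -> [I,M,I]
Op 10: C1 read [C1 read: already in M, no change] -> [I,M,I]
Op 11: C2 read [C2 read from I: others=['C1=M'] -> C2=S, others downsized to S] -> [I,S,S]

Answer: I S S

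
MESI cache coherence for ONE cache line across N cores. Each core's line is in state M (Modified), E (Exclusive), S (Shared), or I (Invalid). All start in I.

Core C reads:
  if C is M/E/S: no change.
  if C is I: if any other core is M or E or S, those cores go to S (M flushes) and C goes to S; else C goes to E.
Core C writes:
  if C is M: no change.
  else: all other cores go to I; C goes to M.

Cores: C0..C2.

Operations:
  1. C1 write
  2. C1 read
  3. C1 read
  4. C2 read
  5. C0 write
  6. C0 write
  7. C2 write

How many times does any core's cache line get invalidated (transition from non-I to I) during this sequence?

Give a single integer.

Op 1: C1 write [C1 write: invalidate none -> C1=M] -> [I,M,I] (invalidations this op: 0; running total: 0)
Op 2: C1 read [C1 read: already in M, no change] -> [I,M,I] (invalidations this op: 0; running total: 0)
Op 3: C1 read [C1 read: already in M, no change] -> [I,M,I] (invalidations this op: 0; running total: 0)
Op 4: C2 read [C2 read from I: others=['C1=M'] -> C2=S, others downsized to S] -> [I,S,S] (invalidations this op: 0; running total: 0)
Op 5: C0 write [C0 write: invalidate ['C1=S', 'C2=S'] -> C0=M] -> [M,I,I] (invalidations this op: 2; running total: 2)
Op 6: C0 write [C0 write: already M (modified), no change] -> [M,I,I] (invalidations this op: 0; running total: 2)
Op 7: C2 write [C2 write: invalidate ['C0=M'] -> C2=M] -> [I,I,M] (invalidations this op: 1; running total: 3)

Answer: 3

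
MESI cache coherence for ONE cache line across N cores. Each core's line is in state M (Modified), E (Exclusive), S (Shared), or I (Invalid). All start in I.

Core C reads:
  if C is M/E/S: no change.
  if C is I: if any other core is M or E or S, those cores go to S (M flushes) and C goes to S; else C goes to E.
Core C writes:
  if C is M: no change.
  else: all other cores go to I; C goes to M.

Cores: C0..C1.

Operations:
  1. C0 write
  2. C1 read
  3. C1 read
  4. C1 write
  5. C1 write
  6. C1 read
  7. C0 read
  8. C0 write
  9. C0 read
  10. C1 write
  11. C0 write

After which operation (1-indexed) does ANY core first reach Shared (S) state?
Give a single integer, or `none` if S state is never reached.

Op 1: C0 write [C0 write: invalidate none -> C0=M] -> [M,I]
Op 2: C1 read [C1 read from I: others=['C0=M'] -> C1=S, others downsized to S] -> [S,S]
  -> First S state at op 2; remaining ops need not be traced.

Answer: 2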